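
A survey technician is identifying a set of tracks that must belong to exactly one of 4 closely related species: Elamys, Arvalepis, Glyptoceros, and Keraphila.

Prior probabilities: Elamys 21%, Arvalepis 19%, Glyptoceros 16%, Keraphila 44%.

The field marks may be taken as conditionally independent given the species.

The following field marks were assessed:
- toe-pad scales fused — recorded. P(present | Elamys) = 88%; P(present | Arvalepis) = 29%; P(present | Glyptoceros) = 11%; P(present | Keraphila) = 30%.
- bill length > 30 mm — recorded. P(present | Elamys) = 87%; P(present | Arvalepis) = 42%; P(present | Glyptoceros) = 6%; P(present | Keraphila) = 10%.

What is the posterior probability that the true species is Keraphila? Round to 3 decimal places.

0.067

For each hypothesis, the unnormalized posterior weight is prior × product of the field mark likelihoods:
  Elamys: 0.21 × 0.88 × 0.87 = 0.16078
  Arvalepis: 0.19 × 0.29 × 0.42 = 0.023142
  Glyptoceros: 0.16 × 0.11 × 0.06 = 0.001056
  Keraphila: 0.44 × 0.30 × 0.10 = 0.0132
The unnormalized weights sum to 0.19817.
P(Keraphila | evidence) = 0.0132 / 0.19817 ≈ 0.067.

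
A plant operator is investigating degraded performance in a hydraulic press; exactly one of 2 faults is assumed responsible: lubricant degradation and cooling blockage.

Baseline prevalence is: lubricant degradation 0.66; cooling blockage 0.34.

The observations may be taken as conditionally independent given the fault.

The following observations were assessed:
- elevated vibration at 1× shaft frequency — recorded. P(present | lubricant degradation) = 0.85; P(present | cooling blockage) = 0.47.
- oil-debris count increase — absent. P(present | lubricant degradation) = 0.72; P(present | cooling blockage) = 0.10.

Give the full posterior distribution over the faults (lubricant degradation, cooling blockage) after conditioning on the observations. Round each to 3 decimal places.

0.522, 0.478

Multiply each prior by the joint likelihood of the evidence pattern (using 1 − P(present | H) for each absent observation):
  lubricant degradation: 0.66 × 0.85 × (1 − 0.72) = 0.15708
  cooling blockage: 0.34 × 0.47 × (1 − 0.10) = 0.14382
The unnormalized weights sum to 0.3009.
P(lubricant degradation | evidence) = 0.15708 / 0.3009 ≈ 0.522
P(cooling blockage | evidence) = 0.14382 / 0.3009 ≈ 0.478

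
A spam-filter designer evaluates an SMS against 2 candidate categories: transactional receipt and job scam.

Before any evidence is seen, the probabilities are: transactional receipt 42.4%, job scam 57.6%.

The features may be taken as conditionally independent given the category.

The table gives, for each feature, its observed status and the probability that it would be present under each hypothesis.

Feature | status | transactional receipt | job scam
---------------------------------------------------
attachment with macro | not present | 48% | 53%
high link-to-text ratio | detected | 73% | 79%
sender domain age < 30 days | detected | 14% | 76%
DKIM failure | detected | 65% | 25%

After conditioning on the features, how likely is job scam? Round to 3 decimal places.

0.735

Multiply each prior by the joint likelihood of the feature pattern (using 1 − P(present | H) for each absent feature):
  transactional receipt: 0.424 × (1 − 0.48) × 0.73 × 0.14 × 0.65 = 0.014646
  job scam: 0.576 × (1 − 0.53) × 0.79 × 0.76 × 0.25 = 0.040635
Marginal likelihood of the evidence = 0.055282.
P(job scam | evidence) = 0.040635 / 0.055282 ≈ 0.735.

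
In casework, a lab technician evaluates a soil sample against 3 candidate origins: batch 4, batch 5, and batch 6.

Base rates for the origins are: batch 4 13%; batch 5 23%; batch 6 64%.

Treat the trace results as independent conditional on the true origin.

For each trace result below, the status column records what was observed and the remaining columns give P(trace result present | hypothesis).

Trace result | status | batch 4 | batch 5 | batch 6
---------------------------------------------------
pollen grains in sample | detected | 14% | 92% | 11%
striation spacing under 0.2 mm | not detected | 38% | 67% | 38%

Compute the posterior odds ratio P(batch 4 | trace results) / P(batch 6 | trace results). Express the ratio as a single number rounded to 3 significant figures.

0.259

The normalizing constant cancels in an odds ratio, so compute prior × likelihood for the two hypotheses only (using 1 − P(present | H) for each absent trace result):
  batch 4: 0.13 × 0.14 × (1 − 0.38) = 0.011284
  batch 6: 0.64 × 0.11 × (1 − 0.38) = 0.043648
Odds(batch 4 : batch 6) = 0.011284 / 0.043648 ≈ 0.259.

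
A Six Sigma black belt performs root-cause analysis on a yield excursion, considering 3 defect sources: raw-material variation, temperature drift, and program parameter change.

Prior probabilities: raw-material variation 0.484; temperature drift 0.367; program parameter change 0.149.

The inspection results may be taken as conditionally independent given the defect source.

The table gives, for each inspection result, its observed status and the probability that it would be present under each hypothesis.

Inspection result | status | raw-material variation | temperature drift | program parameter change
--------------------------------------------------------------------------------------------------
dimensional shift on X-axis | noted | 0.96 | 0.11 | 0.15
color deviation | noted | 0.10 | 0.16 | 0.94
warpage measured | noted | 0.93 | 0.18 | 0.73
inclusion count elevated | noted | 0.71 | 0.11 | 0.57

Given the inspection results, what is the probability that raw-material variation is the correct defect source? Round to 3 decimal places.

0.776

By Bayes' rule with conditional independence, the unnormalized weight for each hypothesis is prior × ∏ likelihoods:
  raw-material variation: 0.484 × 0.96 × 0.10 × 0.93 × 0.71 = 0.03068
  temperature drift: 0.367 × 0.11 × 0.16 × 0.18 × 0.11 = 0.00012789
  program parameter change: 0.149 × 0.15 × 0.94 × 0.73 × 0.57 = 0.0087418
The unnormalized weights sum to 0.03955.
P(raw-material variation | evidence) = 0.03068 / 0.03955 ≈ 0.776.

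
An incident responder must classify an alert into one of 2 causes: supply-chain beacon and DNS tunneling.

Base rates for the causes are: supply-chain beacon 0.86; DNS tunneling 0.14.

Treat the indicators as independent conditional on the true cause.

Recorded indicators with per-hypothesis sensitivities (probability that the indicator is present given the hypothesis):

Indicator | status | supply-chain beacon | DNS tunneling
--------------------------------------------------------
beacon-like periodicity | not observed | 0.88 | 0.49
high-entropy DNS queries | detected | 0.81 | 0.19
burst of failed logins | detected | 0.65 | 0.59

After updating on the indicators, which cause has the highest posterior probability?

supply-chain beacon

For each hypothesis, the unnormalized posterior weight is prior × product of the indicator likelihoods (using 1 − P(present | H) for each absent indicator):
  supply-chain beacon: 0.86 × (1 − 0.88) × 0.81 × 0.65 = 0.054335
  DNS tunneling: 0.14 × (1 − 0.49) × 0.19 × 0.59 = 0.0080039
Marginal likelihood of the evidence = 0.062339.
P(supply-chain beacon | evidence) ≈ 0.054335 / 0.062339 ≈ 0.872
P(DNS tunneling | evidence) ≈ 0.0080039 / 0.062339 ≈ 0.128
The largest is 0.872, so supply-chain beacon is most probable.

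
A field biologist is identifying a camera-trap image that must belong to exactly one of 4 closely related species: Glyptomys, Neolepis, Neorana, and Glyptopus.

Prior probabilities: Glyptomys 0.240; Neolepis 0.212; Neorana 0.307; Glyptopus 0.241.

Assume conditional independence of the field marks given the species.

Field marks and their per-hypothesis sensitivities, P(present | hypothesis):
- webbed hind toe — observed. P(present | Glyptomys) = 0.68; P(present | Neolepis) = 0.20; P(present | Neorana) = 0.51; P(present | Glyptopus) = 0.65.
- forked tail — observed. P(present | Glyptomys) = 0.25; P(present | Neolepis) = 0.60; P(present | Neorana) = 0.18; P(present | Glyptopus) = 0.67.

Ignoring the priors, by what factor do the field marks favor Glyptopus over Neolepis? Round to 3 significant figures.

3.63

The Bayes factor is the ratio of the joint likelihoods of the field mark pattern under the two hypotheses.
  Glyptopus: 0.65 × 0.67 = 0.4355
  Neolepis: 0.20 × 0.60 = 0.12
Bayes factor = 0.4355 / 0.12 ≈ 3.63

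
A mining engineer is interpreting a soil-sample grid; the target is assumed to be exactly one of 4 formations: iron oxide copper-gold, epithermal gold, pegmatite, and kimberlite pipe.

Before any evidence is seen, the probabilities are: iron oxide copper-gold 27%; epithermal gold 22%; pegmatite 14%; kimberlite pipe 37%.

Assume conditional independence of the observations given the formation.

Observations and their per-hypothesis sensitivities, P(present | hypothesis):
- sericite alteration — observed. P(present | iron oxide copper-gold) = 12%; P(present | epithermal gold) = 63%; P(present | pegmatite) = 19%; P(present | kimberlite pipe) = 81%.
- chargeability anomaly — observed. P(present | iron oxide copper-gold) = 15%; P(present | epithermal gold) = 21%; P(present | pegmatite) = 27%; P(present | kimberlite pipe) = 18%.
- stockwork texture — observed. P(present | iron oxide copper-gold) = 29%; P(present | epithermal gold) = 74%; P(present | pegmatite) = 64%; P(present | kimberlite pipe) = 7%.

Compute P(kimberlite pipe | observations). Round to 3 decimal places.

Multiply each prior by the joint likelihood of the evidence pattern:
  iron oxide copper-gold: 0.27 × 0.12 × 0.15 × 0.29 = 0.0014094
  epithermal gold: 0.22 × 0.63 × 0.21 × 0.74 = 0.021538
  pegmatite: 0.14 × 0.19 × 0.27 × 0.64 = 0.0045965
  kimberlite pipe: 0.37 × 0.81 × 0.18 × 0.07 = 0.0037762
Normalizing constant Z = 0.0014094 + 0.021538 + 0.0045965 + 0.0037762 = 0.031321.
P(kimberlite pipe | evidence) = 0.0037762 / 0.031321 ≈ 0.121.

0.121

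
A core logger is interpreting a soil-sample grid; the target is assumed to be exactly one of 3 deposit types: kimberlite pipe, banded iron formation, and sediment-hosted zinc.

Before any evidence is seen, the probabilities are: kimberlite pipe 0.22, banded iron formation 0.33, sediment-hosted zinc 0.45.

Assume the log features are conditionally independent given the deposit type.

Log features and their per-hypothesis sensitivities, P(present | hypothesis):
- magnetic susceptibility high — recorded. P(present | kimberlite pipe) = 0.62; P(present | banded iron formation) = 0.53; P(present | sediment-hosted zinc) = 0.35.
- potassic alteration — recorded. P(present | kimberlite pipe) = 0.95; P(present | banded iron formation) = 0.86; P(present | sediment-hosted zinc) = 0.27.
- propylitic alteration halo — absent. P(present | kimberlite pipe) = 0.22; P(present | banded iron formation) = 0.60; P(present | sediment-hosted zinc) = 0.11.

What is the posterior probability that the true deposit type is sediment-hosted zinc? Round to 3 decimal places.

Multiply each prior by the joint likelihood of the log feature pattern (using 1 − P(present | H) for each absent log feature):
  kimberlite pipe: 0.22 × 0.62 × 0.95 × (1 − 0.22) = 0.10107
  banded iron formation: 0.33 × 0.53 × 0.86 × (1 − 0.60) = 0.060166
  sediment-hosted zinc: 0.45 × 0.35 × 0.27 × (1 − 0.11) = 0.037847
The unnormalized weights sum to 0.19909.
P(sediment-hosted zinc | evidence) = 0.037847 / 0.19909 ≈ 0.190.

0.190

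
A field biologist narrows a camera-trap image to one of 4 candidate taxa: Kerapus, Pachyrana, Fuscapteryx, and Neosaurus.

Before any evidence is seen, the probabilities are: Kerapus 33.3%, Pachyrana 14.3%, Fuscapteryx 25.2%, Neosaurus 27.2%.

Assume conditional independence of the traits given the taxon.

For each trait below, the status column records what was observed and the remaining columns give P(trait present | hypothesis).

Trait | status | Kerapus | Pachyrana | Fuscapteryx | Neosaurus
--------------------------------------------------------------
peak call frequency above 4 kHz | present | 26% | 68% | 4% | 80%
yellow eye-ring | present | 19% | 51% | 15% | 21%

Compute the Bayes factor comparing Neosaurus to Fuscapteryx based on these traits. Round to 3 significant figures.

Take the product of per-trait likelihoods under each hypothesis, then divide.
  Neosaurus: 0.80 × 0.21 = 0.168
  Fuscapteryx: 0.04 × 0.15 = 0.006
Bayes factor = 0.168 / 0.006 ≈ 28.0

28.0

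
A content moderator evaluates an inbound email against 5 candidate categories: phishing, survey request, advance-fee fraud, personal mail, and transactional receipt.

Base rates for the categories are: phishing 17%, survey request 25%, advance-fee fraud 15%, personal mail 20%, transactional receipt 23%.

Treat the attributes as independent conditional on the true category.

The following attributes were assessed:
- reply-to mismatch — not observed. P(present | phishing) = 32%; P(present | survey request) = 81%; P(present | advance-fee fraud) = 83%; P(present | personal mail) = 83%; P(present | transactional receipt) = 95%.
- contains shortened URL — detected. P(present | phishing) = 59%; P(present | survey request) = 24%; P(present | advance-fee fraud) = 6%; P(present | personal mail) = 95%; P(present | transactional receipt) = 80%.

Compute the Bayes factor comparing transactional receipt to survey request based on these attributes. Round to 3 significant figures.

0.877

The Bayes factor is the ratio of the joint likelihoods of the attribute pattern under the two hypotheses (using 1 − P(present | H) for each absent attribute).
  transactional receipt: (1 − 0.95) × 0.80 = 0.04
  survey request: (1 − 0.81) × 0.24 = 0.0456
Bayes factor = 0.04 / 0.0456 ≈ 0.877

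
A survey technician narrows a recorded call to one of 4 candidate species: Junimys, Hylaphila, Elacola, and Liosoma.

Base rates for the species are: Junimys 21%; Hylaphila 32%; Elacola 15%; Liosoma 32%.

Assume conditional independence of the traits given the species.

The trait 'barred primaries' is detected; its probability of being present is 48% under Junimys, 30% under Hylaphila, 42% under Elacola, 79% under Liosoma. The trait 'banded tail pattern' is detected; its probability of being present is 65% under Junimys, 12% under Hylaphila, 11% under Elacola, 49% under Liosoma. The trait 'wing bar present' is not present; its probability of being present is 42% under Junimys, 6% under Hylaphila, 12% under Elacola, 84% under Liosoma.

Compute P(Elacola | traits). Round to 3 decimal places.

For each hypothesis, the unnormalized posterior weight is prior × product of the trait likelihoods (using 1 − P(present | H) for each absent trait):
  Junimys: 0.21 × 0.48 × 0.65 × (1 − 0.42) = 0.038002
  Hylaphila: 0.32 × 0.30 × 0.12 × (1 − 0.06) = 0.010829
  Elacola: 0.15 × 0.42 × 0.11 × (1 − 0.12) = 0.0060984
  Liosoma: 0.32 × 0.79 × 0.49 × (1 − 0.84) = 0.01982
Normalizing constant Z = 0.038002 + 0.010829 + 0.0060984 + 0.01982 = 0.074748.
P(Elacola | evidence) = 0.0060984 / 0.074748 ≈ 0.082.

0.082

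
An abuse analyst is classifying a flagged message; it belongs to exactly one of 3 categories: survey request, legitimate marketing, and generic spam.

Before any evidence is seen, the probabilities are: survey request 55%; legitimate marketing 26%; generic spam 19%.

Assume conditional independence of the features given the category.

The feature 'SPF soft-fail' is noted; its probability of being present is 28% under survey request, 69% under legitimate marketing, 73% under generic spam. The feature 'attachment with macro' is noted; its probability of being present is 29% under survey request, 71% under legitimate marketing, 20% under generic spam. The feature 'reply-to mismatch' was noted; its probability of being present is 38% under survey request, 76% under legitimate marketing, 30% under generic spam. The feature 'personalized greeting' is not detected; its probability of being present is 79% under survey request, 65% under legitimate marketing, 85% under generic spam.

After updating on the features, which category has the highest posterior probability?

legitimate marketing

Multiply each prior by the joint likelihood of the feature pattern (using 1 − P(present | H) for each absent feature):
  survey request: 0.55 × 0.28 × 0.29 × 0.38 × (1 − 0.79) = 0.0035639
  legitimate marketing: 0.26 × 0.69 × 0.71 × 0.76 × (1 − 0.65) = 0.033881
  generic spam: 0.19 × 0.73 × 0.20 × 0.30 × (1 − 0.85) = 0.0012483
Marginal likelihood of the evidence = 0.038694.
P(survey request | evidence) ≈ 0.0035639 / 0.038694 ≈ 0.092
P(legitimate marketing | evidence) ≈ 0.033881 / 0.038694 ≈ 0.876
P(generic spam | evidence) ≈ 0.0012483 / 0.038694 ≈ 0.032
The largest is 0.876, so legitimate marketing is most probable.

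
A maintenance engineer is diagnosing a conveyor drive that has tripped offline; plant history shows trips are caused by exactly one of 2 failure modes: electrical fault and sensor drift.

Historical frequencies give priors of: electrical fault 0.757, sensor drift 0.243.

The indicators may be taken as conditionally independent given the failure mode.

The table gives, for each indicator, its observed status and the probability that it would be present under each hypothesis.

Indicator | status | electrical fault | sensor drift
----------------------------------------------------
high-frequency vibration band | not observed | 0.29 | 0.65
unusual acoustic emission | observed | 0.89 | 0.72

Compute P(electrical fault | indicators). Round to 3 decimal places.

0.887

For each hypothesis, the unnormalized posterior weight is prior × product of the indicator likelihoods (using 1 − P(present | H) for each absent indicator):
  electrical fault: 0.757 × (1 − 0.29) × 0.89 = 0.47835
  sensor drift: 0.243 × (1 − 0.65) × 0.72 = 0.061236
Marginal likelihood of the evidence = 0.53958.
P(electrical fault | evidence) = 0.47835 / 0.53958 ≈ 0.887.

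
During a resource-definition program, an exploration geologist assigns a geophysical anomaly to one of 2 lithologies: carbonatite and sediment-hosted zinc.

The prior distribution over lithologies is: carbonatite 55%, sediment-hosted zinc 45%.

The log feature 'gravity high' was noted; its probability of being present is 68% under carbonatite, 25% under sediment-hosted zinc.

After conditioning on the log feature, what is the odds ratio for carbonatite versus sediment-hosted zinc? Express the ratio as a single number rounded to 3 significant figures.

3.32

The normalizing constant cancels in an odds ratio, so compute prior × likelihood for the two hypotheses only:
  carbonatite: 0.55 × 0.68 = 0.374
  sediment-hosted zinc: 0.45 × 0.25 = 0.1125
Posterior odds = 0.374 / 0.1125 ≈ 3.32.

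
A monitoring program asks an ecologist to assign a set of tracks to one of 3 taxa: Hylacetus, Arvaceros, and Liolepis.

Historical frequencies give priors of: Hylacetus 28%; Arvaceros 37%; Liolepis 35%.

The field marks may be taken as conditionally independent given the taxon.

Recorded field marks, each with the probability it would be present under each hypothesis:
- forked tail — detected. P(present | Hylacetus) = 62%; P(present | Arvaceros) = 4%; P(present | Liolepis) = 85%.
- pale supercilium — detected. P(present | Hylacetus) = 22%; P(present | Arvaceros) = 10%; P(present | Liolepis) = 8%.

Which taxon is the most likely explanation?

For each hypothesis, the unnormalized posterior weight is prior × product of the field mark likelihoods:
  Hylacetus: 0.28 × 0.62 × 0.22 = 0.038192
  Arvaceros: 0.37 × 0.04 × 0.10 = 0.00148
  Liolepis: 0.35 × 0.85 × 0.08 = 0.0238
Normalizing constant Z = 0.038192 + 0.00148 + 0.0238 = 0.063472.
P(Hylacetus | evidence) ≈ 0.038192 / 0.063472 ≈ 0.602
P(Arvaceros | evidence) ≈ 0.00148 / 0.063472 ≈ 0.023
P(Liolepis | evidence) ≈ 0.0238 / 0.063472 ≈ 0.375
The largest is 0.602, so Hylacetus is most probable.

Hylacetus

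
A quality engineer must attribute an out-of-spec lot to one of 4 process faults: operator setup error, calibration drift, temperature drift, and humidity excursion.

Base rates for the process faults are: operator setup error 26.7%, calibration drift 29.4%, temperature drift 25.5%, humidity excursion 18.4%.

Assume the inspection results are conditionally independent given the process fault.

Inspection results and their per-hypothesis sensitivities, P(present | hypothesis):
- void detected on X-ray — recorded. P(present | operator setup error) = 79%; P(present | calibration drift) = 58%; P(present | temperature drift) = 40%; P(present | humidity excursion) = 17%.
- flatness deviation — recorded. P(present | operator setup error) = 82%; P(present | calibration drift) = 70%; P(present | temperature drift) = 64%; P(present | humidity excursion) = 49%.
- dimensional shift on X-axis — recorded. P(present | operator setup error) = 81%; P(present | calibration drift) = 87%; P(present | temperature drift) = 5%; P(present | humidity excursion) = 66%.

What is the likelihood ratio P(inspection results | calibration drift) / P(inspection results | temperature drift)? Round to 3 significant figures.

Take the product of per-inspection result likelihoods under each hypothesis, then divide.
  calibration drift: 0.58 × 0.70 × 0.87 = 0.35322
  temperature drift: 0.40 × 0.64 × 0.05 = 0.0128
Bayes factor = 0.35322 / 0.0128 ≈ 27.6

27.6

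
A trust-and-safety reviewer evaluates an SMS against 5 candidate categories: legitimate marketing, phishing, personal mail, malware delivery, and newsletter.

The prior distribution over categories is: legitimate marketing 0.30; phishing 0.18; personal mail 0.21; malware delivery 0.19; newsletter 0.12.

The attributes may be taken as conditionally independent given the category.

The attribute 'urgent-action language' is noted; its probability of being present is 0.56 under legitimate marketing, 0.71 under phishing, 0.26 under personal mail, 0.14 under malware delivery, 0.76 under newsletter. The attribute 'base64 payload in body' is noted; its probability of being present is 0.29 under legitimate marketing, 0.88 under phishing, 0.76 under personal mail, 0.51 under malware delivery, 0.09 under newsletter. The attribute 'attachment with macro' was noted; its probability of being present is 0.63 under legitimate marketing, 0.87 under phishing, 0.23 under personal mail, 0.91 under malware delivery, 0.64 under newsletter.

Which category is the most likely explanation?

For each hypothesis, the unnormalized posterior weight is prior × product of the attribute likelihoods:
  legitimate marketing: 0.30 × 0.56 × 0.29 × 0.63 = 0.030694
  phishing: 0.18 × 0.71 × 0.88 × 0.87 = 0.097844
  personal mail: 0.21 × 0.26 × 0.76 × 0.23 = 0.0095441
  malware delivery: 0.19 × 0.14 × 0.51 × 0.91 = 0.012345
  newsletter: 0.12 × 0.76 × 0.09 × 0.64 = 0.0052531
Normalizing constant Z = 0.030694 + 0.097844 + 0.0095441 + 0.012345 + 0.0052531 = 0.15568.
P(legitimate marketing | evidence) ≈ 0.030694 / 0.15568 ≈ 0.197
P(phishing | evidence) ≈ 0.097844 / 0.15568 ≈ 0.628
P(personal mail | evidence) ≈ 0.0095441 / 0.15568 ≈ 0.061
P(malware delivery | evidence) ≈ 0.012345 / 0.15568 ≈ 0.079
P(newsletter | evidence) ≈ 0.0052531 / 0.15568 ≈ 0.034
The largest is 0.628, so phishing is most probable.

phishing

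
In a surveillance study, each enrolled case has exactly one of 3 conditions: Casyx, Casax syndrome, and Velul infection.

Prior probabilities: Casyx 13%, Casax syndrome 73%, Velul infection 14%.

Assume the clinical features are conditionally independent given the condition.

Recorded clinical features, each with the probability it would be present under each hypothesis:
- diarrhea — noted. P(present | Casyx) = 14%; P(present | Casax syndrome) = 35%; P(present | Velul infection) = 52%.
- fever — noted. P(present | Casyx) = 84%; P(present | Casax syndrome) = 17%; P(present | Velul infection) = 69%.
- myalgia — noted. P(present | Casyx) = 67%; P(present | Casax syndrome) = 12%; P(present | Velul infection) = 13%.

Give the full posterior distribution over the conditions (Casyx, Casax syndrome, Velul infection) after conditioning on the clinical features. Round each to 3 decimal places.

0.466, 0.237, 0.297

By Bayes' rule with conditional independence, the unnormalized weight for each hypothesis is prior × ∏ likelihoods:
  Casyx: 0.13 × 0.14 × 0.84 × 0.67 = 0.010243
  Casax syndrome: 0.73 × 0.35 × 0.17 × 0.12 = 0.0052122
  Velul infection: 0.14 × 0.52 × 0.69 × 0.13 = 0.0065302
The unnormalized weights sum to 0.021985.
P(Casyx | evidence) = 0.010243 / 0.021985 ≈ 0.466
P(Casax syndrome | evidence) = 0.0052122 / 0.021985 ≈ 0.237
P(Velul infection | evidence) = 0.0065302 / 0.021985 ≈ 0.297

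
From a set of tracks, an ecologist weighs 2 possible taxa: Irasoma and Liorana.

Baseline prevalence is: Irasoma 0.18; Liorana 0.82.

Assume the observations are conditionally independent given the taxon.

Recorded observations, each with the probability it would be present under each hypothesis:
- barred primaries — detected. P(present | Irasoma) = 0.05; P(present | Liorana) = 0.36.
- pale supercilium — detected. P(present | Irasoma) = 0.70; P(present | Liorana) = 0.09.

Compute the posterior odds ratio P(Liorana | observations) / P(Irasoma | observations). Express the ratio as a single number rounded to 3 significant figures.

Posterior odds equal prior odds times the likelihood ratio; only the two competing hypotheses matter.
  Liorana: 0.82 × 0.36 × 0.09 = 0.026568
  Irasoma: 0.18 × 0.05 × 0.70 = 0.0063
Posterior odds = 0.026568 / 0.0063 ≈ 4.22.

4.22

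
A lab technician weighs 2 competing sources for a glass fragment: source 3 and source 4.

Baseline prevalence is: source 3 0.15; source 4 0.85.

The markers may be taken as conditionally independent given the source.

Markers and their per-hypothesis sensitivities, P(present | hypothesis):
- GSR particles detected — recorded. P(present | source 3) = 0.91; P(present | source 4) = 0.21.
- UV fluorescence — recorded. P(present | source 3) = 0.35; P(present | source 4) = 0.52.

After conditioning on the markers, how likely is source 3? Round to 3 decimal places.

Multiply each prior by the joint likelihood of the marker pattern:
  source 3: 0.15 × 0.91 × 0.35 = 0.047775
  source 4: 0.85 × 0.21 × 0.52 = 0.09282
Normalizing constant Z = 0.047775 + 0.09282 = 0.14059.
P(source 3 | evidence) = 0.047775 / 0.14059 ≈ 0.340.

0.340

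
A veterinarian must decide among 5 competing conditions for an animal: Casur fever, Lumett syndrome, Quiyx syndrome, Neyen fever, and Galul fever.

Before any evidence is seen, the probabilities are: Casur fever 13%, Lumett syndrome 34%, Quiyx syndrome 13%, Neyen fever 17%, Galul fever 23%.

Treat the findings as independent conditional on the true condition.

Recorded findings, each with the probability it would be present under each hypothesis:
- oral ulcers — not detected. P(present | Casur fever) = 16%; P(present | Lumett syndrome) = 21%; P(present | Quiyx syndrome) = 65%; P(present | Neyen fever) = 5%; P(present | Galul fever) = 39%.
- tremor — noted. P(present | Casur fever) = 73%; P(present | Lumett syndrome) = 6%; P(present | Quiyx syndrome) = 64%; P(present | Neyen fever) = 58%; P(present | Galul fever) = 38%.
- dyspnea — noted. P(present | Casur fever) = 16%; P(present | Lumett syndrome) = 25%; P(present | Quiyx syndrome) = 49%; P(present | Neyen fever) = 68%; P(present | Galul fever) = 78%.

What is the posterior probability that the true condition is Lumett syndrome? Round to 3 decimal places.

0.030

Multiply each prior by the joint likelihood of the evidence pattern (using 1 − P(present | H) for each absent finding):
  Casur fever: 0.13 × (1 − 0.16) × 0.73 × 0.16 = 0.012755
  Lumett syndrome: 0.34 × (1 − 0.21) × 0.06 × 0.25 = 0.004029
  Quiyx syndrome: 0.13 × (1 − 0.65) × 0.64 × 0.49 = 0.014269
  Neyen fever: 0.17 × (1 − 0.05) × 0.58 × 0.68 = 0.063696
  Galul fever: 0.23 × (1 − 0.39) × 0.38 × 0.78 = 0.041585
Normalizing constant Z = 0.012755 + 0.004029 + 0.014269 + 0.063696 + 0.041585 = 0.13633.
P(Lumett syndrome | evidence) = 0.004029 / 0.13633 ≈ 0.030.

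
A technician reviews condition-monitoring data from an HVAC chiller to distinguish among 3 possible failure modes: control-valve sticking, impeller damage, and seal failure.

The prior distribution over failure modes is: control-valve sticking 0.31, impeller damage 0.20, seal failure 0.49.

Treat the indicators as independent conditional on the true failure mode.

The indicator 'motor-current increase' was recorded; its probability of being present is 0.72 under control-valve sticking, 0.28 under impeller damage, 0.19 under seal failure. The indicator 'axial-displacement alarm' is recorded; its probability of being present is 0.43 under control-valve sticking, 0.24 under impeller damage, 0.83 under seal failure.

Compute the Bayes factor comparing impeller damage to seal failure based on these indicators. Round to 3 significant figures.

0.426

Take the product of per-indicator likelihoods under each hypothesis, then divide.
  impeller damage: 0.28 × 0.24 = 0.0672
  seal failure: 0.19 × 0.83 = 0.1577
Bayes factor = 0.0672 / 0.1577 ≈ 0.426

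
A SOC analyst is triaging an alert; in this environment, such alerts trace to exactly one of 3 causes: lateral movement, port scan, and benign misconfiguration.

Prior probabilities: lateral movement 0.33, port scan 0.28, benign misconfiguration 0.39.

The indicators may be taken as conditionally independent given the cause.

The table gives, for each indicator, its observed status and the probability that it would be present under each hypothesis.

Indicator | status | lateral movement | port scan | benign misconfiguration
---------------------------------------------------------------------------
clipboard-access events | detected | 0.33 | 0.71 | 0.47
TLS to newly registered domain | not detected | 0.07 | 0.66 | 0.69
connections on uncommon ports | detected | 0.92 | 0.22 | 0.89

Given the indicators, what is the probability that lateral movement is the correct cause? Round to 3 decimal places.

0.587

Multiply each prior by the joint likelihood of the indicator pattern (using 1 − P(present | H) for each absent indicator):
  lateral movement: 0.33 × 0.33 × (1 − 0.07) × 0.92 = 0.093175
  port scan: 0.28 × 0.71 × (1 − 0.66) × 0.22 = 0.01487
  benign misconfiguration: 0.39 × 0.47 × (1 − 0.69) × 0.89 = 0.050572
Marginal likelihood of the evidence = 0.15862.
P(lateral movement | evidence) = 0.093175 / 0.15862 ≈ 0.587.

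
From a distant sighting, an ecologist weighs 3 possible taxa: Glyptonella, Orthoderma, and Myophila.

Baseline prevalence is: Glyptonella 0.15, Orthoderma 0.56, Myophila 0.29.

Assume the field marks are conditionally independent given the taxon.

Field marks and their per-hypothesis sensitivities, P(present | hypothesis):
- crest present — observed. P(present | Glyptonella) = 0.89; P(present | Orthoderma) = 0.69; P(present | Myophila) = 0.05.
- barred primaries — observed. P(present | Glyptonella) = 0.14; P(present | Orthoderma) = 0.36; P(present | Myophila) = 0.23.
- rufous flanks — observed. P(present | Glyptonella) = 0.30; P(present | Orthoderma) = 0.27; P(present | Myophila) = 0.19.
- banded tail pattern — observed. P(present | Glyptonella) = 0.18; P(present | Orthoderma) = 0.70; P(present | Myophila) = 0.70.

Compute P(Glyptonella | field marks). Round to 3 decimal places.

0.036

For each hypothesis, the unnormalized posterior weight is prior × product of the field mark likelihoods:
  Glyptonella: 0.15 × 0.89 × 0.14 × 0.30 × 0.18 = 0.0010093
  Orthoderma: 0.56 × 0.69 × 0.36 × 0.27 × 0.70 = 0.026291
  Myophila: 0.29 × 0.05 × 0.23 × 0.19 × 0.70 = 0.00044355
The unnormalized weights sum to 0.027743.
P(Glyptonella | evidence) = 0.0010093 / 0.027743 ≈ 0.036.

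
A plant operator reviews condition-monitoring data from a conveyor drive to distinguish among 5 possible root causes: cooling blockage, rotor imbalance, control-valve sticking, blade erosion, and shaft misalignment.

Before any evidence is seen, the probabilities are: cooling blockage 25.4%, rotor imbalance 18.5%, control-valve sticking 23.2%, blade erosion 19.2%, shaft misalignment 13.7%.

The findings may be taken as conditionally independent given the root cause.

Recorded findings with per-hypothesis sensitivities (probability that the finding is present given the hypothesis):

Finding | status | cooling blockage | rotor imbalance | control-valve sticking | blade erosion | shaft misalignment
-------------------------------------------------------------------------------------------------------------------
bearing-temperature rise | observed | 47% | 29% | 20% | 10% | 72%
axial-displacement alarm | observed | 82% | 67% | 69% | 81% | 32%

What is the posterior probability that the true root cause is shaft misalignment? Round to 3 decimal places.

By Bayes' rule with conditional independence, the unnormalized weight for each hypothesis is prior × ∏ likelihoods:
  cooling blockage: 0.254 × 0.47 × 0.82 = 0.097892
  rotor imbalance: 0.185 × 0.29 × 0.67 = 0.035945
  control-valve sticking: 0.232 × 0.20 × 0.69 = 0.032016
  blade erosion: 0.192 × 0.10 × 0.81 = 0.015552
  shaft misalignment: 0.137 × 0.72 × 0.32 = 0.031565
Marginal likelihood of the evidence = 0.21297.
P(shaft misalignment | evidence) = 0.031565 / 0.21297 ≈ 0.148.

0.148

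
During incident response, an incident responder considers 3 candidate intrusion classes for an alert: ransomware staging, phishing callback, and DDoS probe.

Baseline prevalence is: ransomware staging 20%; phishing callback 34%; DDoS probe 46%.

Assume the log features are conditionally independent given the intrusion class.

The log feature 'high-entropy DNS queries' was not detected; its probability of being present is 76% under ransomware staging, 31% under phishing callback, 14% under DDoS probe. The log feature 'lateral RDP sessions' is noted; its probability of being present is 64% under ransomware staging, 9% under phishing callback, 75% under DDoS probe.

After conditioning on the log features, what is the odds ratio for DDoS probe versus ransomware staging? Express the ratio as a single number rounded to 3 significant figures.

9.66

The normalizing constant cancels in an odds ratio, so compute prior × likelihood for the two hypotheses only (using 1 − P(present | H) for each absent log feature):
  DDoS probe: 0.46 × (1 − 0.14) × 0.75 = 0.2967
  ransomware staging: 0.20 × (1 − 0.76) × 0.64 = 0.03072
Posterior odds = 0.2967 / 0.03072 ≈ 9.66.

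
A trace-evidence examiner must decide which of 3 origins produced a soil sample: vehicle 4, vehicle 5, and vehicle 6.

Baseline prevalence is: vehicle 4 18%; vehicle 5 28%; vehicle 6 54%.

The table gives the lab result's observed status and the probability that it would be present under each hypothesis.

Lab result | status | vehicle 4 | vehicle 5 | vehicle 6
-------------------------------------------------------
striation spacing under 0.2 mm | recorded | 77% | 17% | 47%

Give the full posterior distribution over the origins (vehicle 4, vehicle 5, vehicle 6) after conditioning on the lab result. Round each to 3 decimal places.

0.315, 0.108, 0.577

Multiply each prior by the likelihood of the lab result:
  vehicle 4: 0.18 × 0.77 = 0.1386
  vehicle 5: 0.28 × 0.17 = 0.0476
  vehicle 6: 0.54 × 0.47 = 0.2538
Marginal likelihood of the evidence = 0.44.
P(vehicle 4 | evidence) = 0.1386 / 0.44 ≈ 0.315
P(vehicle 5 | evidence) = 0.0476 / 0.44 ≈ 0.108
P(vehicle 6 | evidence) = 0.2538 / 0.44 ≈ 0.577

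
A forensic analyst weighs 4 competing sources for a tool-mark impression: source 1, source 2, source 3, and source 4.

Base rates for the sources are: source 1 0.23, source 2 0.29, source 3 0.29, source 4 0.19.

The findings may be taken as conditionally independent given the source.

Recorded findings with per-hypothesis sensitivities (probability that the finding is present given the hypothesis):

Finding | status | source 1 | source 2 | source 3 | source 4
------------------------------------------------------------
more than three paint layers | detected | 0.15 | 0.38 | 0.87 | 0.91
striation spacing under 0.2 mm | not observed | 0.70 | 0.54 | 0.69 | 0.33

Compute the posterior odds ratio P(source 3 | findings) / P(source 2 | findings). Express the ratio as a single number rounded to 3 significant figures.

Unnormalized posterior weight (prior times the finding likelihoods) for each of the two hypotheses (using 1 − P(present | H) for each absent finding):
  source 3: 0.29 × 0.87 × (1 − 0.69) = 0.078213
  source 2: 0.29 × 0.38 × (1 − 0.54) = 0.050692
Odds(source 3 : source 2) = 0.078213 / 0.050692 ≈ 1.54.

1.54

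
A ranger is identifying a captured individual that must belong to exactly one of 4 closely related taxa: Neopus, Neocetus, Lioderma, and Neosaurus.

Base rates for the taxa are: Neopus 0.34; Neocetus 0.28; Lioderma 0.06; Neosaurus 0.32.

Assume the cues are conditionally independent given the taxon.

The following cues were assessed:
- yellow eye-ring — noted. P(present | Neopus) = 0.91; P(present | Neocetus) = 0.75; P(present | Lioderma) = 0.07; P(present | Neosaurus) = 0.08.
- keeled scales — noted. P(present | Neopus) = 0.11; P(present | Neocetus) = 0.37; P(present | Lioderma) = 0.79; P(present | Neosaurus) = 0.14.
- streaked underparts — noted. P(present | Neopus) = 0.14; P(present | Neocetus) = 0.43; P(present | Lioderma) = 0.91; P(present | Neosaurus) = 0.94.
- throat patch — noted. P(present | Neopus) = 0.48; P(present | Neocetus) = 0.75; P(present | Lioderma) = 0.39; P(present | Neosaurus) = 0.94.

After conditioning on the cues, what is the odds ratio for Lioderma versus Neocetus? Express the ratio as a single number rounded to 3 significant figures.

Unnormalized posterior weight (prior times the cue likelihoods) for each of the two hypotheses:
  Lioderma: 0.06 × 0.07 × 0.79 × 0.91 × 0.39 = 0.0011776
  Neocetus: 0.28 × 0.75 × 0.37 × 0.43 × 0.75 = 0.025058
Posterior odds = 0.0011776 / 0.025058 ≈ 0.0470.

0.0470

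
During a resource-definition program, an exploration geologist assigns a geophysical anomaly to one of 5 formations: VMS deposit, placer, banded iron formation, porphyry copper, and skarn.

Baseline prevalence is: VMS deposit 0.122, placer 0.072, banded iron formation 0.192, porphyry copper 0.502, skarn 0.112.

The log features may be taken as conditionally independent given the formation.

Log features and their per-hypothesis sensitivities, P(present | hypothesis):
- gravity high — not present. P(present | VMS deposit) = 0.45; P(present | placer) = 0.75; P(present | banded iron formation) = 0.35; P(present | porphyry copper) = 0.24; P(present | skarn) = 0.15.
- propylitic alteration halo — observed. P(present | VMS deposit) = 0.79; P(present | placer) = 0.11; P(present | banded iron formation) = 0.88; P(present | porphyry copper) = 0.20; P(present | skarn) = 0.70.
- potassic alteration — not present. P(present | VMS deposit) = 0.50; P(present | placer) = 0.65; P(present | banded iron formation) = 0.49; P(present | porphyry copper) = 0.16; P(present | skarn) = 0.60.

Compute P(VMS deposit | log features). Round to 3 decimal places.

0.152

Multiply each prior by the joint likelihood of the log feature pattern (using 1 − P(present | H) for each absent log feature):
  VMS deposit: 0.122 × (1 − 0.45) × 0.79 × (1 − 0.50) = 0.026505
  placer: 0.072 × (1 − 0.75) × 0.11 × (1 − 0.65) = 0.000693
  banded iron formation: 0.192 × (1 − 0.35) × 0.88 × (1 − 0.49) = 0.05601
  porphyry copper: 0.502 × (1 − 0.24) × 0.20 × (1 − 0.16) = 0.064095
  skarn: 0.112 × (1 − 0.15) × 0.70 × (1 − 0.60) = 0.026656
The unnormalized weights sum to 0.17396.
P(VMS deposit | evidence) = 0.026505 / 0.17396 ≈ 0.152.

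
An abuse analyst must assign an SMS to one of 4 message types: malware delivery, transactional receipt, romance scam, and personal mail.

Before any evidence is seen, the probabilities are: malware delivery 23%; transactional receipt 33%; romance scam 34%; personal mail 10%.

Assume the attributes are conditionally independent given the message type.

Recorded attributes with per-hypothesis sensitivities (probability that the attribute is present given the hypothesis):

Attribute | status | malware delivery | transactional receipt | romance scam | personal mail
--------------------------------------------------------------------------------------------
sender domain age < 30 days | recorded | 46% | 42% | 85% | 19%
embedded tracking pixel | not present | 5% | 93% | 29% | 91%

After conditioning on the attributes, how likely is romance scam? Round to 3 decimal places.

By Bayes' rule with conditional independence, the unnormalized weight for each hypothesis is prior × ∏ likelihoods (using 1 − P(present | H) for each absent attribute):
  malware delivery: 0.23 × 0.46 × (1 − 0.05) = 0.10051
  transactional receipt: 0.33 × 0.42 × (1 − 0.93) = 0.009702
  romance scam: 0.34 × 0.85 × (1 − 0.29) = 0.20519
  personal mail: 0.10 × 0.19 × (1 − 0.91) = 0.00171
The unnormalized weights sum to 0.31711.
P(romance scam | evidence) = 0.20519 / 0.31711 ≈ 0.647.

0.647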